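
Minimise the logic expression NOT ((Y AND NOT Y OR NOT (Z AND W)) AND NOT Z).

Z

NOT ((Y AND NOT Y OR NOT (Z AND W)) AND NOT Z)
= NOT (NOT (Z AND W) AND NOT Z)   (complement / identity)
= Z AND W OR Z   (De Morgan)
= Z   (absorption)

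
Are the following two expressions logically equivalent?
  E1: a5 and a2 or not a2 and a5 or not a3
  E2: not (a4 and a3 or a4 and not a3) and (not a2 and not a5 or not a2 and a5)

No

E1: a5 and a2 or not a2 and a5 or not a3
    = a5 or not a3   — distribution
E2: not (a4 and a3 or a4 and not a3) and (not a2 and not a5 or not a2 and a5)
    = not a4 and (not a2 and not a5 or not a2 and a5)   — distribution
    = not a4 and not a2   — distribution
These differ: at a2=1, a3=0, a4=1, a5=1, E1 = 1 but E2 = 0.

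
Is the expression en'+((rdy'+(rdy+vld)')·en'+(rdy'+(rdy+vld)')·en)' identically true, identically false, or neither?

neither

en'+((rdy'+(rdy+vld)')·en'+(rdy'+(rdy+vld)')·en)'
= en'+(rdy'+(rdy+vld)')'   [distribution]
= en'+rdy·(rdy+vld)   [De Morgan]
= en'+rdy   [absorption]
This depends on en, rdy, so it is not a constant.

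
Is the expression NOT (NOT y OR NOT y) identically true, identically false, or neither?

neither

NOT (NOT y OR NOT y)
= y AND y   — De Morgan
= y   — idempotence
This depends on y, so it is not a constant.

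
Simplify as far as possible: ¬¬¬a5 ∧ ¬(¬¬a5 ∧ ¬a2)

¬¬¬a5 ∧ ¬(¬¬a5 ∧ ¬a2)
= ¬a5 ∧ ¬(¬¬a5 ∧ ¬a2)
= ¬a5 ∧ (¬a5 ∨ a2)
= ¬a5

¬a5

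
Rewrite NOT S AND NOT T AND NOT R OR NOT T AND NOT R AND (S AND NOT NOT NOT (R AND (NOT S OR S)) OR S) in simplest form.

NOT T AND NOT R

NOT S AND NOT T AND NOT R OR NOT T AND NOT R AND (S AND NOT NOT NOT (R AND (NOT S OR S)) OR S)
= NOT S AND NOT T AND NOT R OR NOT T AND NOT R AND (S AND NOT NOT NOT R OR S)
= NOT S AND NOT T AND NOT R OR NOT T AND NOT R AND (S AND NOT R OR S)
= NOT S AND NOT T AND NOT R OR NOT T AND NOT R AND S
= NOT T AND NOT R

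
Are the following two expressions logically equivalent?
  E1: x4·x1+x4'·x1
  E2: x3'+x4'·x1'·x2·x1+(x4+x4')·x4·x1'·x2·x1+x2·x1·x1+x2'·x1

E1: x4·x1+x4'·x1
    = x1   (distribution)
E2: x3'+x4'·x1'·x2·x1+(x4+x4')·x4·x1'·x2·x1+x2·x1·x1+x2'·x1
    = x3'+x4'·x1'·x2·x1+x4·x1'·x2·x1+x2·x1·x1+x2'·x1   (complement / identity)
    = x3'+x1'·x2·x1+x2·x1·x1+x2'·x1   (distribution)
    = x3'+x2·x1+x2'·x1   (distribution)
    = x3'+x1   (distribution)
These differ: at x1=0, x2=0, x3=0, x4=0, E1 = 0 but E2 = 1.

No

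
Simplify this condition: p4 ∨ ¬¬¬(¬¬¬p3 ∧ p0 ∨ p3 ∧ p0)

p4 ∨ ¬p0

p4 ∨ ¬¬¬(¬¬¬p3 ∧ p0 ∨ p3 ∧ p0)
= p4 ∨ ¬¬¬(¬p3 ∧ p0 ∨ p3 ∧ p0)
= p4 ∨ ¬¬¬p0
= p4 ∨ ¬p0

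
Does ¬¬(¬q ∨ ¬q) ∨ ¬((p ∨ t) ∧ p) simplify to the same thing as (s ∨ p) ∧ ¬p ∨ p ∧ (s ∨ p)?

No

E1: ¬¬(¬q ∨ ¬q) ∨ ¬((p ∨ t) ∧ p)
    = ¬¬(¬q ∨ ¬q) ∨ ¬p
    = ¬(q ∧ q) ∨ ¬p
    = ¬q ∨ ¬p
E2: (s ∨ p) ∧ ¬p ∨ p ∧ (s ∨ p)
    = s ∨ p
These differ: at p=1, q=1, s=0, t=1, E1 = 0 but E2 = 1.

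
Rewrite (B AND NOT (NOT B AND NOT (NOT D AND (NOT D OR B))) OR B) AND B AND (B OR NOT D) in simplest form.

(B AND NOT (NOT B AND NOT (NOT D AND (NOT D OR B))) OR B) AND B AND (B OR NOT D)
= (B AND NOT (NOT B AND NOT NOT D) OR B) AND B AND (B OR NOT D)
= (B AND (B OR NOT D) OR B) AND B AND (B OR NOT D)
= B AND (B OR NOT D)
= B

B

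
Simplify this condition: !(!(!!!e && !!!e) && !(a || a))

!(!(!!!e && !!!e) && !(a || a))
= !!!e && !!!e || a || a
= !!!e && !!!e || a
= !!!e || a
= !e || a

!e || a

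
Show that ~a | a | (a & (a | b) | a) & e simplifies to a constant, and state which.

~a | a | (a & (a | b) | a) & e
= ~a | a | (a | a) & e   — absorption
= ~a | a | a & e   — idempotence
= ~a | a   — absorption
= 1   — complement

1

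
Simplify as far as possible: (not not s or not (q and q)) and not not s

(not not s or not (q and q)) and not not s
= (not not s or not q) and not not s   [idempotence]
= not not s   [absorption]
= s   [double negation]

s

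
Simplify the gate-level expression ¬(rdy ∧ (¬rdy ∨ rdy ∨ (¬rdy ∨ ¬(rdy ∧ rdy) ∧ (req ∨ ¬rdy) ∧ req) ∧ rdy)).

¬(rdy ∧ (¬rdy ∨ rdy ∨ (¬rdy ∨ ¬(rdy ∧ rdy) ∧ (req ∨ ¬rdy) ∧ req) ∧ rdy))
= ¬(rdy ∧ (¬rdy ∨ rdy ∨ (¬rdy ∨ ¬rdy ∧ (req ∨ ¬rdy) ∧ req) ∧ rdy))
= ¬(rdy ∧ (¬rdy ∨ rdy ∨ (¬rdy ∨ ¬rdy ∧ req) ∧ rdy))
= ¬(rdy ∧ (¬rdy ∨ rdy ∨ ¬rdy ∧ rdy))
= ¬(rdy ∧ (¬rdy ∨ rdy))
= ¬rdy

¬rdy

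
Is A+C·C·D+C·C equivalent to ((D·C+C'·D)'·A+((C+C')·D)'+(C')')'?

No

E1: A+C·C·D+C·C
    = A+C·C   (absorption)
    = A+C   (idempotence)
E2: ((D·C+C'·D)'·A+((C+C')·D)'+(C')')'
    = (((C+C')·D)'·A+((C+C')·D)'+(C')')'   (distribution)
    = (((C+C')·D)'+(C')')'   (absorption)
    = (D'+(C')')'   (complement / identity)
    = D·C'   (De Morgan)
These differ: at A=1, C=1, D=0, E1 = 1 but E2 = 0.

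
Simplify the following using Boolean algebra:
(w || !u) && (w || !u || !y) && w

w

(w || !u) && (w || !u || !y) && w
= (w || !u) && w   (absorption)
= w   (absorption)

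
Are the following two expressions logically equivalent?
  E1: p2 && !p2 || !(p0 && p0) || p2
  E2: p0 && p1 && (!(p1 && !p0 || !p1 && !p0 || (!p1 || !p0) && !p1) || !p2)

No

E1: p2 && !p2 || !(p0 && p0) || p2
    = !(p0 && p0) || p2   [complement / identity]
    = !p0 || p2   [idempotence]
E2: p0 && p1 && (!(p1 && !p0 || !p1 && !p0 || (!p1 || !p0) && !p1) || !p2)
    = p0 && p1 && (!(p1 && !p0 || !p1 && !p0 || !p1) || !p2)   [absorption]
    = p0 && p1 && (!(!p0 || !p1) || !p2)   [distribution]
    = p0 && p1 && (p0 && p1 || !p2)   [De Morgan]
    = p0 && p1   [absorption]
These differ: at p0=0, p1=0, p2=1, E1 = 1 but E2 = 0.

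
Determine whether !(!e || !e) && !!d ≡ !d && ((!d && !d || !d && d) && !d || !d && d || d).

No

E1: !(!e || !e) && !!d
    = !!e && !!d   — idempotence
    = !!e && d   — double negation
    = e && d   — double negation
E2: !d && ((!d && !d || !d && d) && !d || !d && d || d)
    = !d && (!d && !d || !d && d || d)   — distribution
    = !d && (!d || d)   — distribution
    = !d   — complement / identity
These differ: at d=0, e=1, E1 = 0 but E2 = 1.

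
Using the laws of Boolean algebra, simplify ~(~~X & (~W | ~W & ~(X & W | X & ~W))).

~X | W

~(~~X & (~W | ~W & ~(X & W | X & ~W)))
= ~(~~X & (~W | ~W & ~X))   (distribution)
= ~(~~X & ~W)   (absorption)
= ~X | W   (De Morgan)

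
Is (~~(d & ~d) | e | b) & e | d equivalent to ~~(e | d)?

Yes

E1: (~~(d & ~d) | e | b) & e | d
    = (d & ~d | e | b) & e | d   (double negation)
    = (e | b) & e | d   (complement / identity)
    = e | d   (absorption)
E2: ~~(e | d)
    = e | d   (double negation)
Both reduce to e | d, so they are equivalent.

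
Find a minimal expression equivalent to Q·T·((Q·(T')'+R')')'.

Q·T·((Q·(T')'+R')')'
= Q·T·(Q·(T')'+R')   — double negation
= Q·T·(Q·T+R')   — double negation
= Q·T   — absorption

Q·T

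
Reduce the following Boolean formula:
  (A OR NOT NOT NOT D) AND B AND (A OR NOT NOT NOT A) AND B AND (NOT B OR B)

(A OR NOT NOT NOT D) AND B AND (A OR NOT NOT NOT A) AND B AND (NOT B OR B)
= (A OR NOT NOT NOT D) AND B AND (A OR NOT NOT NOT A) AND B
= (A OR NOT NOT NOT D) AND B AND (A OR NOT A) AND B
= (A OR NOT D) AND B AND (A OR NOT A) AND B
= (A OR NOT D) AND B AND B
= (A OR NOT D) AND B

(A OR NOT D) AND B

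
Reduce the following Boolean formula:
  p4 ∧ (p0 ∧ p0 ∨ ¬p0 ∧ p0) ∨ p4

p4 ∧ (p0 ∧ p0 ∨ ¬p0 ∧ p0) ∨ p4
= p4 ∧ p0 ∨ p4   (distribution)
= p4   (absorption)

p4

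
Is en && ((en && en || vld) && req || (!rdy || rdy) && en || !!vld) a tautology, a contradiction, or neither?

en && ((en && en || vld) && req || (!rdy || rdy) && en || !!vld)
= en && ((en || vld) && req || (!rdy || rdy) && en || !!vld)   [idempotence]
= en && ((en || vld) && req || (!rdy || rdy) && en || vld)   [double negation]
= en && ((en || vld) && req || en || vld)   [complement / identity]
= en && (en || vld)   [absorption]
= en   [absorption]
This depends on en, so it is not a constant.

neither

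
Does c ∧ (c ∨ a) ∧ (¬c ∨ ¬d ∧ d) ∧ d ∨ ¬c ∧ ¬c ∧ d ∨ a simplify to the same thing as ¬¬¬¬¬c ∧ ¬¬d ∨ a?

E1: c ∧ (c ∨ a) ∧ (¬c ∨ ¬d ∧ d) ∧ d ∨ ¬c ∧ ¬c ∧ d ∨ a
    = c ∧ (c ∨ a) ∧ ¬c ∧ d ∨ ¬c ∧ ¬c ∧ d ∨ a   [complement / identity]
    = c ∧ ¬c ∧ d ∨ ¬c ∧ ¬c ∧ d ∨ a   [absorption]
    = ¬c ∧ d ∨ a   [distribution]
E2: ¬¬¬¬¬c ∧ ¬¬d ∨ a
    = ¬¬¬¬¬c ∧ d ∨ a   [double negation]
    = ¬¬¬c ∧ d ∨ a   [double negation]
    = ¬c ∧ d ∨ a   [double negation]
Both reduce to ¬c ∧ d ∨ a, so they are equivalent.

Yes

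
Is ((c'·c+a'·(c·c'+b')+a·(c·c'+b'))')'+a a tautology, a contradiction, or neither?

((c'·c+a'·(c·c'+b')+a·(c·c'+b'))')'+a
= ((c'·c+c·c'+b')')'+a   [distribution]
= ((c·c'+b')')'+a   [complement / identity]
= ((b')')'+a   [complement / identity]
= b'+a   [double negation]
This depends on a, b, so it is not a constant.

neither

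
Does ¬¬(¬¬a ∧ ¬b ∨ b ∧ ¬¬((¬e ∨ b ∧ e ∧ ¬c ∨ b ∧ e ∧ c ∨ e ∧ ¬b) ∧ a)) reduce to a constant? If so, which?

no

¬¬(¬¬a ∧ ¬b ∨ b ∧ ¬¬((¬e ∨ b ∧ e ∧ ¬c ∨ b ∧ e ∧ c ∨ e ∧ ¬b) ∧ a))
= ¬¬(¬¬a ∧ ¬b ∨ b ∧ ¬¬((¬e ∨ b ∧ e ∨ e ∧ ¬b) ∧ a))   [distribution]
= ¬¬(¬¬a ∧ ¬b ∨ b ∧ ¬¬((¬e ∨ e) ∧ a))   [distribution]
= ¬¬(¬¬a ∧ ¬b ∨ b ∧ ¬¬a)   [complement / identity]
= ¬¬¬¬a   [distribution]
= ¬¬a   [double negation]
= a   [double negation]
This depends on a, so it is not a constant.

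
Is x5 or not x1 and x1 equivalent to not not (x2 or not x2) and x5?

E1: x5 or not x1 and x1
    = x5
E2: not not (x2 or not x2) and x5
    = (x2 or not x2) and x5
    = x5
Both reduce to x5, so they are equivalent.

Yes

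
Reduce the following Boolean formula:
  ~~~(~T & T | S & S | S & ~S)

~~~(~T & T | S & S | S & ~S)
= ~~~(~T & T | S)   (distribution)
= ~(~T & T | S)   (double negation)
= ~S   (complement / identity)

~S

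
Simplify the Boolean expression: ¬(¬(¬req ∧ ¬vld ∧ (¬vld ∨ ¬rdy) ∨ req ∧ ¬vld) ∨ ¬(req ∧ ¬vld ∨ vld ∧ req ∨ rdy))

¬(¬(¬req ∧ ¬vld ∧ (¬vld ∨ ¬rdy) ∨ req ∧ ¬vld) ∨ ¬(req ∧ ¬vld ∨ vld ∧ req ∨ rdy))
= ¬(¬(¬req ∧ ¬vld ∨ req ∧ ¬vld) ∨ ¬(req ∧ ¬vld ∨ vld ∧ req ∨ rdy))   (absorption)
= ¬(¬¬vld ∨ ¬(req ∧ ¬vld ∨ vld ∧ req ∨ rdy))   (distribution)
= ¬vld ∧ (req ∧ ¬vld ∨ vld ∧ req ∨ rdy)   (De Morgan)
= ¬vld ∧ (req ∨ rdy)   (distribution)

¬vld ∧ (req ∨ rdy)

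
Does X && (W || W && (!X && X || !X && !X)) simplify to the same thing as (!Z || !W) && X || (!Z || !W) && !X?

No

E1: X && (W || W && (!X && X || !X && !X))
    = X && (W || W && !X)
    = X && W
E2: (!Z || !W) && X || (!Z || !W) && !X
    = !Z || !W
These differ: at W=0, X=0, Z=0, E1 = 0 but E2 = 1.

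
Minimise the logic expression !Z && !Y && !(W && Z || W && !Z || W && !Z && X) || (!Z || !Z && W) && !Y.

!Z && !Y

!Z && !Y && !(W && Z || W && !Z || W && !Z && X) || (!Z || !Z && W) && !Y
= !Z && !Y && !(W && Z || W && !Z) || (!Z || !Z && W) && !Y   [absorption]
= !Z && !Y && !(W && Z || W && !Z) || !Z && !Y   [absorption]
= !Z && !Y && !W || !Z && !Y   [distribution]
= !Z && !Y   [absorption]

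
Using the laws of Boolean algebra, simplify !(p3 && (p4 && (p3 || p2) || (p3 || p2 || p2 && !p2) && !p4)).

!(p3 && (p4 && (p3 || p2) || (p3 || p2 || p2 && !p2) && !p4))
= !(p3 && (p4 && (p3 || p2) || (p3 || p2) && !p4))   [complement / identity]
= !(p3 && (p3 || p2))   [distribution]
= !p3   [absorption]

!p3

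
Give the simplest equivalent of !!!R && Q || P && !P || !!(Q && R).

Q

!!!R && Q || P && !P || !!(Q && R)
= !!!R && Q || !!(Q && R)   [complement / identity]
= !R && Q || !!(Q && R)   [double negation]
= !R && Q || Q && R   [double negation]
= Q   [distribution]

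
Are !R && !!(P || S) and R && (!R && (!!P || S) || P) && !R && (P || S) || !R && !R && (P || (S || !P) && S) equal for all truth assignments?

E1: !R && !!(P || S)
    = !R && (P || S)   — double negation
E2: R && (!R && (!!P || S) || P) && !R && (P || S) || !R && !R && (P || (S || !P) && S)
    = R && (!R && (!!P || S) || P) && !R && (P || S) || !R && !R && (P || S)   — absorption
    = R && (!R && (P || S) || P) && !R && (P || S) || !R && !R && (P || S)   — double negation
    = R && !R && (P || S) || !R && !R && (P || S)   — absorption
    = !R && (P || S)   — distribution
Both reduce to !R && (P || S), so they are equivalent.

Yes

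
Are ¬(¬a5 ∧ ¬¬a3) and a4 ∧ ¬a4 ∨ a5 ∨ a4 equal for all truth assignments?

E1: ¬(¬a5 ∧ ¬¬a3)
    = a5 ∨ ¬a3
E2: a4 ∧ ¬a4 ∨ a5 ∨ a4
    = a5 ∨ a4
These differ: at a3=0, a4=0, a5=0, E1 = 1 but E2 = 0.

No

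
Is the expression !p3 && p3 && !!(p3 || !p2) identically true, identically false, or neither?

!p3 && p3 && !!(p3 || !p2)
= !p3 && p3 && (p3 || !p2)   (double negation)
= !p3 && p3   (absorption)
= false   (complement)

identically false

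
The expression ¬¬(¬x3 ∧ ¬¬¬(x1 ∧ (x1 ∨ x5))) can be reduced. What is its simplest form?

¬¬(¬x3 ∧ ¬¬¬(x1 ∧ (x1 ∨ x5)))
= ¬¬(¬x3 ∧ ¬(x1 ∧ (x1 ∨ x5)))
= ¬¬(¬x3 ∧ ¬x1)
= ¬x3 ∧ ¬x1

¬x3 ∧ ¬x1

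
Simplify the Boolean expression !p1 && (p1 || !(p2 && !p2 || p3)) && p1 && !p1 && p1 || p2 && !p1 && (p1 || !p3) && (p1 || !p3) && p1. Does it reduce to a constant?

false

!p1 && (p1 || !(p2 && !p2 || p3)) && p1 && !p1 && p1 || p2 && !p1 && (p1 || !p3) && (p1 || !p3) && p1
= !p1 && (p1 || !(p2 && !p2 || p3)) && p1 && !p1 && p1 || p2 && !p1 && (p1 || !p3) && p1   (idempotence)
= !p1 && (p1 || !p3) && p1 && !p1 && p1 || p2 && !p1 && (p1 || !p3) && p1   (complement / identity)
= !p1 && (p1 || !p3) && p1 && (!p1 && p1 || p2)   (distribution)
= !p1 && p1 && (!p1 && p1 || p2)   (absorption)
= !p1 && p1   (absorption)
= false   (complement)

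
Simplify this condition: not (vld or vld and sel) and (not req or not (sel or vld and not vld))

not vld and (not req or not sel)

not (vld or vld and sel) and (not req or not (sel or vld and not vld))
= not vld and (not req or not (sel or vld and not vld))
= not vld and (not req or not sel)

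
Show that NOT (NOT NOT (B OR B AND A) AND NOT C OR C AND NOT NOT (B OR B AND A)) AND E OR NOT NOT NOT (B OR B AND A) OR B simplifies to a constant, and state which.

NOT (NOT NOT (B OR B AND A) AND NOT C OR C AND NOT NOT (B OR B AND A)) AND E OR NOT NOT NOT (B OR B AND A) OR B
= NOT NOT NOT (B OR B AND A) AND E OR NOT NOT NOT (B OR B AND A) OR B
= NOT NOT NOT (B OR B AND A) OR B
= NOT (B OR B AND A) OR B
= NOT B OR B
= TRUE

TRUE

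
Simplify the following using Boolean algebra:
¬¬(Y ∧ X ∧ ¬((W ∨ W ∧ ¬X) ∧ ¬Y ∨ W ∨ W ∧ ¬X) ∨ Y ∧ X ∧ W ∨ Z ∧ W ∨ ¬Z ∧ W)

Y ∧ X ∨ W

¬¬(Y ∧ X ∧ ¬((W ∨ W ∧ ¬X) ∧ ¬Y ∨ W ∨ W ∧ ¬X) ∨ Y ∧ X ∧ W ∨ Z ∧ W ∨ ¬Z ∧ W)
= ¬¬(Y ∧ X ∧ ¬(W ∨ W ∧ ¬X) ∨ Y ∧ X ∧ W ∨ Z ∧ W ∨ ¬Z ∧ W)   (absorption)
= ¬¬(Y ∧ X ∧ ¬W ∨ Y ∧ X ∧ W ∨ Z ∧ W ∨ ¬Z ∧ W)   (absorption)
= ¬¬(Y ∧ X ∨ Z ∧ W ∨ ¬Z ∧ W)   (distribution)
= ¬¬(Y ∧ X ∨ W)   (distribution)
= Y ∧ X ∨ W   (double negation)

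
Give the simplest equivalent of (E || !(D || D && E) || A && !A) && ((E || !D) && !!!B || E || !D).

(E || !(D || D && E) || A && !A) && ((E || !D) && !!!B || E || !D)
= (E || !(D || D && E)) && ((E || !D) && !!!B || E || !D)   — complement / identity
= (E || !(D || D && E)) && ((E || !D) && !B || E || !D)   — double negation
= (E || !D) && ((E || !D) && !B || E || !D)   — absorption
= (E || !D) && (E || !D)   — absorption
= E || !D   — idempotence

E || !D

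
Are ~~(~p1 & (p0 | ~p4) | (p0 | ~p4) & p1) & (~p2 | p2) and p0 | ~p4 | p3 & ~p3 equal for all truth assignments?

Yes

E1: ~~(~p1 & (p0 | ~p4) | (p0 | ~p4) & p1) & (~p2 | p2)
    = ~~(~p1 & (p0 | ~p4) | (p0 | ~p4) & p1)   — complement / identity
    = ~~(p0 | ~p4)   — distribution
    = p0 | ~p4   — double negation
E2: p0 | ~p4 | p3 & ~p3
    = p0 | ~p4   — complement / identity
Both reduce to p0 | ~p4, so they are equivalent.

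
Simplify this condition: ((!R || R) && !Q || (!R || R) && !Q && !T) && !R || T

((!R || R) && !Q || (!R || R) && !Q && !T) && !R || T
= (!R || R) && !Q && !R || T   (absorption)
= !Q && !R || T   (complement / identity)

!Q && !R || T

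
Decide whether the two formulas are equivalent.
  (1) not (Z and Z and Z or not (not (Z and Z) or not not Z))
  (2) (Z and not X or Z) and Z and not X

E1: not (Z and Z and Z or not (not (Z and Z) or not not Z))
    = not (Z and Z and Z or Z and Z and not Z)   (De Morgan)
    = not (Z and Z)   (distribution)
    = not Z   (idempotence)
E2: (Z and not X or Z) and Z and not X
    = Z and not X   (absorption)
These differ: at X=0, Z=0, E1 = 1 but E2 = 0.

No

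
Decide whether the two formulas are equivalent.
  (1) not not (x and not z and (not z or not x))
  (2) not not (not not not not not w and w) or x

No

E1: not not (x and not z and (not z or not x))
    = x and not z and (not z or not x)   [double negation]
    = x and not z   [absorption]
E2: not not (not not not not not w and w) or x
    = not not (not not not w and w) or x   [double negation]
    = not not (not w and w) or x   [double negation]
    = not w and w or x   [double negation]
    = x   [complement / identity]
These differ: at w=0, x=1, z=1, E1 = 0 but E2 = 1.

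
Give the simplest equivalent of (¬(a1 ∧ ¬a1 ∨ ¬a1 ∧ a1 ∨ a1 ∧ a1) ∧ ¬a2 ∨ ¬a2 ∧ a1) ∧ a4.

¬a2 ∧ a4

(¬(a1 ∧ ¬a1 ∨ ¬a1 ∧ a1 ∨ a1 ∧ a1) ∧ ¬a2 ∨ ¬a2 ∧ a1) ∧ a4
= (¬(a1 ∧ ¬a1 ∨ a1 ∧ a1) ∧ ¬a2 ∨ ¬a2 ∧ a1) ∧ a4   (complement / identity)
= (¬a1 ∧ ¬a2 ∨ ¬a2 ∧ a1) ∧ a4   (distribution)
= ¬a2 ∧ a4   (distribution)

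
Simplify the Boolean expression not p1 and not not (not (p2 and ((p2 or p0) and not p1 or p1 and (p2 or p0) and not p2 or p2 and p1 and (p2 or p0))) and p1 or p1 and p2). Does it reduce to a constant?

not p1 and not not (not (p2 and ((p2 or p0) and not p1 or p1 and (p2 or p0) and not p2 or p2 and p1 and (p2 or p0))) and p1 or p1 and p2)
= not p1 and not not (not (p2 and ((p2 or p0) and not p1 or p1 and (p2 or p0))) and p1 or p1 and p2)
= not p1 and not not (not (p2 and (p2 or p0)) and p1 or p1 and p2)
= not p1 and not not (not p2 and p1 or p1 and p2)
= not p1 and not not p1
= not p1 and p1
= False

False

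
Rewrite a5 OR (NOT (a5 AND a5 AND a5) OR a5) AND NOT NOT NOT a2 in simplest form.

a5 OR (NOT (a5 AND a5 AND a5) OR a5) AND NOT NOT NOT a2
= a5 OR (NOT (a5 AND a5 AND a5) OR a5) AND NOT a2   (double negation)
= a5 OR (NOT (a5 AND a5) OR a5) AND NOT a2   (idempotence)
= a5 OR (NOT a5 OR a5) AND NOT a2   (idempotence)
= a5 OR NOT a2   (complement / identity)

a5 OR NOT a2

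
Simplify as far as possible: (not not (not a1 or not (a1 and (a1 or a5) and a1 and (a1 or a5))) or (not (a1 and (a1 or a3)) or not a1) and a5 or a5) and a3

(not not (not a1 or not (a1 and (a1 or a5) and a1 and (a1 or a5))) or (not (a1 and (a1 or a3)) or not a1) and a5 or a5) and a3
= (not not (not a1 or not (a1 and (a1 or a5))) or (not (a1 and (a1 or a3)) or not a1) and a5 or a5) and a3
= (not not (not a1 or not (a1 and (a1 or a5))) or (not a1 or not a1) and a5 or a5) and a3
= (not not (not a1 or not a1) or (not a1 or not a1) and a5 or a5) and a3
= (not a1 or not a1 or (not a1 or not a1) and a5 or a5) and a3
= (not a1 or not a1 or a5) and a3
= (not a1 or a5) and a3

(not a1 or a5) and a3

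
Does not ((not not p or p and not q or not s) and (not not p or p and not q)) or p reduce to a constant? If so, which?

not ((not not p or p and not q or not s) and (not not p or p and not q)) or p
= not (not not p or p and not q) or p   (absorption)
= not (p or p and not q) or p   (double negation)
= not p or p   (absorption)
= True   (complement)

yes, True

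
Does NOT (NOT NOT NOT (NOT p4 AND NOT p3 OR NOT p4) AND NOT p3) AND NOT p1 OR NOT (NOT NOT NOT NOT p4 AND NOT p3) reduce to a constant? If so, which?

NOT (NOT NOT NOT (NOT p4 AND NOT p3 OR NOT p4) AND NOT p3) AND NOT p1 OR NOT (NOT NOT NOT NOT p4 AND NOT p3)
= NOT (NOT NOT NOT NOT p4 AND NOT p3) AND NOT p1 OR NOT (NOT NOT NOT NOT p4 AND NOT p3)   (absorption)
= NOT (NOT NOT NOT NOT p4 AND NOT p3)   (absorption)
= NOT (NOT NOT p4 AND NOT p3)   (double negation)
= NOT p4 OR p3   (De Morgan)
This depends on p3, p4, so it is not a constant.

no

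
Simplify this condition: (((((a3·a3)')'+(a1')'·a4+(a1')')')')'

a3'·a1'

(((((a3·a3)')'+(a1')'·a4+(a1')')')')'
= ((((a3')'+(a1')'·a4+(a1')')')')'   (idempotence)
= ((a3')'+(a1')'·a4+(a1')')'   (double negation)
= ((a3')'+(a1')')'   (absorption)
= a3'·a1'   (De Morgan)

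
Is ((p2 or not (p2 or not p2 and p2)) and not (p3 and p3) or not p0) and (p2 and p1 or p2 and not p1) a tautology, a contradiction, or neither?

((p2 or not (p2 or not p2 and p2)) and not (p3 and p3) or not p0) and (p2 and p1 or p2 and not p1)
= ((p2 or not (p2 or not p2 and p2)) and not p3 or not p0) and (p2 and p1 or p2 and not p1)   — idempotence
= ((p2 or not (p2 or not p2 and p2)) and not p3 or not p0) and p2   — distribution
= ((p2 or not p2) and not p3 or not p0) and p2   — complement / identity
= (not p3 or not p0) and p2   — complement / identity
This depends on p0, p2, p3, so it is not a constant.

neither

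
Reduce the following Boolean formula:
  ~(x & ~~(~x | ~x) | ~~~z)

~(x & ~~(~x | ~x) | ~~~z)
= ~(x & ~(x & x) | ~~~z)   (De Morgan)
= ~(x & ~x | ~~~z)   (idempotence)
= ~(x & ~x | ~z)   (double negation)
= ~~z   (complement / identity)
= z   (double negation)

z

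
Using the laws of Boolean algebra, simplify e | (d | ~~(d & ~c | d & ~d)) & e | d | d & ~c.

e | d

e | (d | ~~(d & ~c | d & ~d)) & e | d | d & ~c
= e | (d | ~~(d & ~c)) & e | d | d & ~c
= e | (d | d & ~c) & e | d | d & ~c
= e | d | d & ~c
= e | d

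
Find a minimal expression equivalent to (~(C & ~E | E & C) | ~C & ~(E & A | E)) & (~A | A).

~C

(~(C & ~E | E & C) | ~C & ~(E & A | E)) & (~A | A)
= (~(C & ~E | E & C) | ~C & ~E) & (~A | A)   [absorption]
= (~C | ~C & ~E) & (~A | A)   [distribution]
= ~C & (~A | A)   [absorption]
= ~C   [complement / identity]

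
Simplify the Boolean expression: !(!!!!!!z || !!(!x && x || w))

!z && !w

!(!!!!!!z || !!(!x && x || w))
= !(!!!!z || !!(!x && x || w))   — double negation
= !(!!z || !!(!x && x || w))   — double negation
= !(!!z || !!w)   — complement / identity
= !z && !w   — De Morgan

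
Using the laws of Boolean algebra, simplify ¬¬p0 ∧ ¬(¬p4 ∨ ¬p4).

¬¬p0 ∧ ¬(¬p4 ∨ ¬p4)
= ¬¬p0 ∧ p4 ∧ p4   — De Morgan
= p0 ∧ p4 ∧ p4   — double negation
= p0 ∧ p4   — idempotence

p0 ∧ p4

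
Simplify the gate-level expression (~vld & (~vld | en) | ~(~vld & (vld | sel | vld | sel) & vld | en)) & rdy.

(~vld | ~en) & rdy

(~vld & (~vld | en) | ~(~vld & (vld | sel | vld | sel) & vld | en)) & rdy
= (~vld & (~vld | en) | ~(~vld & (vld | sel) & vld | en)) & rdy   — idempotence
= (~vld & (~vld | en) | ~(~vld & vld | en)) & rdy   — absorption
= (~vld | ~(~vld & vld | en)) & rdy   — absorption
= (~vld | ~en) & rdy   — complement / identity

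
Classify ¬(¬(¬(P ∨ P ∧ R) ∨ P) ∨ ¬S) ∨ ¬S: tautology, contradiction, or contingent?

¬(¬(¬(P ∨ P ∧ R) ∨ P) ∨ ¬S) ∨ ¬S
= ¬(¬(¬P ∨ P) ∨ ¬S) ∨ ¬S   [absorption]
= (¬P ∨ P) ∧ S ∨ ¬S   [De Morgan]
= S ∨ ¬S   [complement / identity]
= True   [complement]

tautology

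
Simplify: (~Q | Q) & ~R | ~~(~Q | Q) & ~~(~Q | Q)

1

(~Q | Q) & ~R | ~~(~Q | Q) & ~~(~Q | Q)
= (~Q | Q) & ~R | ~~(~Q | Q)   [idempotence]
= (~Q | Q) & ~R | ~Q | Q   [double negation]
= ~Q | Q   [absorption]
= 1   [complement]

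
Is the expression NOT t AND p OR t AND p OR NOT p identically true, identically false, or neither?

identically true

NOT t AND p OR t AND p OR NOT p
= p OR NOT p   — distribution
= TRUE   — complement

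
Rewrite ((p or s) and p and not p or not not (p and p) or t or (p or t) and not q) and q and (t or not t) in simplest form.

((p or s) and p and not p or not not (p and p) or t or (p or t) and not q) and q and (t or not t)
= (p and not p or not not (p and p) or t or (p or t) and not q) and q and (t or not t)   (absorption)
= (p and not p or not not (p and p) or t or (p or t) and not q) and q   (complement / identity)
= (p and not p or p and p or t or (p or t) and not q) and q   (double negation)
= (p or t or (p or t) and not q) and q   (distribution)
= (p or t) and q   (absorption)

(p or t) and q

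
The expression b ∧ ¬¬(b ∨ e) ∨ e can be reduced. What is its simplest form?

b ∧ ¬¬(b ∨ e) ∨ e
= b ∧ (b ∨ e) ∨ e   — double negation
= b ∨ e   — absorption

b ∨ e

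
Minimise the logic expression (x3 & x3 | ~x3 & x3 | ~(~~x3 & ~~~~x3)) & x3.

x3

(x3 & x3 | ~x3 & x3 | ~(~~x3 & ~~~~x3)) & x3
= (x3 | ~(~~x3 & ~~~~x3)) & x3   [distribution]
= (x3 | ~x3 | ~~~x3) & x3   [De Morgan]
= (x3 | ~x3 | ~x3) & x3   [double negation]
= (x3 | ~x3) & x3   [idempotence]
= x3   [complement / identity]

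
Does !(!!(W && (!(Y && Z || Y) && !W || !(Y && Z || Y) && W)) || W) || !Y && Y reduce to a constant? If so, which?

no

!(!!(W && (!(Y && Z || Y) && !W || !(Y && Z || Y) && W)) || W) || !Y && Y
= !(!!(W && !(Y && Z || Y)) || W) || !Y && Y   (distribution)
= !(!!(W && !(Y && Z || Y)) || W)   (complement / identity)
= !(W && !(Y && Z || Y) || W)   (double negation)
= !(W && !Y || W)   (absorption)
= !W   (absorption)
This depends on W, so it is not a constant.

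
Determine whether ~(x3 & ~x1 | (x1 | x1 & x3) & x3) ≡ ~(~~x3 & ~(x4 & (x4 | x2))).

E1: ~(x3 & ~x1 | (x1 | x1 & x3) & x3)
    = ~(x3 & ~x1 | x1 & x3)   (absorption)
    = ~x3   (distribution)
E2: ~(~~x3 & ~(x4 & (x4 | x2)))
    = ~(~~x3 & ~x4)   (absorption)
    = ~x3 | x4   (De Morgan)
These differ: at x1=0, x2=0, x3=1, x4=1, E1 = 0 but E2 = 1.

No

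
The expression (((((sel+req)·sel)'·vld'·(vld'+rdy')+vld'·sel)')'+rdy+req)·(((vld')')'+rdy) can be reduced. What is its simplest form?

(((((sel+req)·sel)'·vld'·(vld'+rdy')+vld'·sel)')'+rdy+req)·(((vld')')'+rdy)
= (((sel'·vld'·(vld'+rdy')+vld'·sel)')'+rdy+req)·(((vld')')'+rdy)   [absorption]
= (((sel'·vld'+vld'·sel)')'+rdy+req)·(((vld')')'+rdy)   [absorption]
= (((vld')')'+rdy+req)·(((vld')')'+rdy)   [distribution]
= ((vld')')'+rdy   [absorption]
= vld'+rdy   [double negation]

vld'+rdy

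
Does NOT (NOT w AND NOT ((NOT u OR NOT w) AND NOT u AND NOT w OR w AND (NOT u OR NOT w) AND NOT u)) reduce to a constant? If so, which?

NOT (NOT w AND NOT ((NOT u OR NOT w) AND NOT u AND NOT w OR w AND (NOT u OR NOT w) AND NOT u))
= NOT (NOT w AND NOT ((NOT u OR NOT w) AND NOT u))   [distribution]
= w OR (NOT u OR NOT w) AND NOT u   [De Morgan]
= w OR NOT u   [absorption]
This depends on u, w, so it is not a constant.

no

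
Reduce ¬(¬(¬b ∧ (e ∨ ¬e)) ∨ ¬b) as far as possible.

False

¬(¬(¬b ∧ (e ∨ ¬e)) ∨ ¬b)
= ¬(¬¬b ∨ ¬b)   — complement / identity
= ¬b ∧ b   — De Morgan
= False   — complement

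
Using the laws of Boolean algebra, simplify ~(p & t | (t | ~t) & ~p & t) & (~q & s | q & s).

~(p & t | (t | ~t) & ~p & t) & (~q & s | q & s)
= ~(p & t | ~p & t) & (~q & s | q & s)   (complement / identity)
= ~t & (~q & s | q & s)   (distribution)
= ~t & s   (distribution)

~t & s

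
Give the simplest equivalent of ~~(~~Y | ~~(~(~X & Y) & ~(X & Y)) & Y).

Y

~~(~~Y | ~~(~(~X & Y) & ~(X & Y)) & Y)
= ~~(~~Y | ~(~X & Y | X & Y) & Y)
= ~~(~~Y | ~Y & Y)
= ~~~~Y
= ~~Y
= Y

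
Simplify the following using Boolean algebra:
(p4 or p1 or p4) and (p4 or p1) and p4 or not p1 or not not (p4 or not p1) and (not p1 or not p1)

p4 or not p1

(p4 or p1 or p4) and (p4 or p1) and p4 or not p1 or not not (p4 or not p1) and (not p1 or not p1)
= (p4 or p1) and p4 or not p1 or not not (p4 or not p1) and (not p1 or not p1)
= (p4 or p1) and p4 or not p1 or (p4 or not p1) and (not p1 or not p1)
= (p4 or p1) and p4 or not p1 or (p4 or not p1) and not p1
= p4 or not p1 or (p4 or not p1) and not p1
= p4 or not p1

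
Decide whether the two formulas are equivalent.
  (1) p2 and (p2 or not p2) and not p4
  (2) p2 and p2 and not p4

Yes

E1: p2 and (p2 or not p2) and not p4
    = p2 and not p4   (complement / identity)
E2: p2 and p2 and not p4
    = p2 and not p4   (idempotence)
Both reduce to p2 and not p4, so they are equivalent.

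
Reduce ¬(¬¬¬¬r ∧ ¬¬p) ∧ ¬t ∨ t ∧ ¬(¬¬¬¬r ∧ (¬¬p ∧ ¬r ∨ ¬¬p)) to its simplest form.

¬(¬¬¬¬r ∧ ¬¬p) ∧ ¬t ∨ t ∧ ¬(¬¬¬¬r ∧ (¬¬p ∧ ¬r ∨ ¬¬p))
= ¬(¬¬¬¬r ∧ ¬¬p) ∧ ¬t ∨ t ∧ ¬(¬¬¬¬r ∧ ¬¬p)   [absorption]
= ¬(¬¬¬¬r ∧ ¬¬p)   [distribution]
= ¬¬¬r ∨ ¬p   [De Morgan]
= ¬r ∨ ¬p   [double negation]

¬r ∨ ¬p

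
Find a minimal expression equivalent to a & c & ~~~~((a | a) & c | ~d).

a & c

a & c & ~~~~((a | a) & c | ~d)
= a & c & ~~~~(a & c | ~d)   — idempotence
= a & c & ~~(a & c | ~d)   — double negation
= a & c & (a & c | ~d)   — double negation
= a & c   — absorption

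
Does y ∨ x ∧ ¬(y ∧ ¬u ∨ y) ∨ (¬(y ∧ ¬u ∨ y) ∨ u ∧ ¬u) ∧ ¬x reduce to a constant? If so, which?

yes, True

y ∨ x ∧ ¬(y ∧ ¬u ∨ y) ∨ (¬(y ∧ ¬u ∨ y) ∨ u ∧ ¬u) ∧ ¬x
= y ∨ x ∧ ¬(y ∧ ¬u ∨ y) ∨ ¬(y ∧ ¬u ∨ y) ∧ ¬x
= y ∨ ¬(y ∧ ¬u ∨ y)
= y ∨ ¬y
= True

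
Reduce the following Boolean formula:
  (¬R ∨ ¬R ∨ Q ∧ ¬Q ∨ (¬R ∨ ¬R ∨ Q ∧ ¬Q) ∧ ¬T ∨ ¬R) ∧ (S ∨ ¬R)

¬R

(¬R ∨ ¬R ∨ Q ∧ ¬Q ∨ (¬R ∨ ¬R ∨ Q ∧ ¬Q) ∧ ¬T ∨ ¬R) ∧ (S ∨ ¬R)
= (¬R ∨ ¬R ∨ Q ∧ ¬Q ∨ ¬R) ∧ (S ∨ ¬R)   (absorption)
= (¬R ∨ ¬R ∨ ¬R) ∧ (S ∨ ¬R)   (complement / identity)
= (¬R ∨ ¬R) ∧ (S ∨ ¬R)   (idempotence)
= ¬R ∨ ¬R ∧ S   (distribution)
= ¬R   (absorption)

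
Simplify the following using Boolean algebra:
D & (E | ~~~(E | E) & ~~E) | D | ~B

D & (E | ~~~(E | E) & ~~E) | D | ~B
= D & (E | ~~~E & ~~E) | D | ~B   — idempotence
= D & (E | ~E & ~~E) | D | ~B   — double negation
= D & (E | ~E & E) | D | ~B   — double negation
= D & E | D | ~B   — complement / identity
= D | ~B   — absorption

D | ~B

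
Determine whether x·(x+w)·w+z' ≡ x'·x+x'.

No

E1: x·(x+w)·w+z'
    = x·w+z'   (absorption)
E2: x'·x+x'
    = x'   (complement / identity)
These differ: at w=1, x=0, z=1, E1 = 0 but E2 = 1.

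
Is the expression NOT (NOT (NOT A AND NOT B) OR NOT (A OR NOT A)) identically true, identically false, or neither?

neither

NOT (NOT (NOT A AND NOT B) OR NOT (A OR NOT A))
= NOT A AND NOT B AND (A OR NOT A)
= NOT A AND NOT B
This depends on A, B, so it is not a constant.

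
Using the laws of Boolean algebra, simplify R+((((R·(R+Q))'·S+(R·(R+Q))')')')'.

R+((((R·(R+Q))'·S+(R·(R+Q))')')')'
= R+((((R·(R+Q))')')')'   (absorption)
= R+((R·(R+Q))')'   (double negation)
= R+(R')'   (absorption)
= R+R   (double negation)
= R   (idempotence)

R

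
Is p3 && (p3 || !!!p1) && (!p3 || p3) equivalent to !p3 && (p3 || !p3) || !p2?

No

E1: p3 && (p3 || !!!p1) && (!p3 || p3)
    = p3 && (p3 || !!!p1)   — complement / identity
    = p3 && (p3 || !p1)   — double negation
    = p3   — absorption
E2: !p3 && (p3 || !p3) || !p2
    = !p3 || !p2   — complement / identity
These differ: at p1=1, p2=1, p3=0, E1 = 0 but E2 = 1.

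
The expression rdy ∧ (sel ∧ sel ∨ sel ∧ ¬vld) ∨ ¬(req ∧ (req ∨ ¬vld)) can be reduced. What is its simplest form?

rdy ∧ (sel ∧ sel ∨ sel ∧ ¬vld) ∨ ¬(req ∧ (req ∨ ¬vld))
= rdy ∧ (sel ∨ ¬vld) ∧ sel ∨ ¬(req ∧ (req ∨ ¬vld))   (distribution)
= rdy ∧ (sel ∨ ¬vld) ∧ sel ∨ ¬req   (absorption)
= rdy ∧ sel ∨ ¬req   (absorption)

rdy ∧ sel ∨ ¬req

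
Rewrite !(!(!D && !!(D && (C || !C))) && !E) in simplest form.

E

!(!(!D && !!(D && (C || !C))) && !E)
= !(!(!D && D && (C || !C)) && !E)   (double negation)
= !(!(!D && D) && !E)   (complement / identity)
= !D && D || E   (De Morgan)
= E   (complement / identity)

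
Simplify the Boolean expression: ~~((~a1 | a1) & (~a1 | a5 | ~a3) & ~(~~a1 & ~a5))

~~((~a1 | a1) & (~a1 | a5 | ~a3) & ~(~~a1 & ~a5))
= ~~((~a1 | a5 | ~a3) & ~(~~a1 & ~a5))   — complement / identity
= (~a1 | a5 | ~a3) & ~(~~a1 & ~a5)   — double negation
= (~a1 | a5 | ~a3) & (~a1 | a5)   — De Morgan
= ~a1 | a5   — absorption

~a1 | a5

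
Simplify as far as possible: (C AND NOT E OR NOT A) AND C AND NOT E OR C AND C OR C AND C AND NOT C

C

(C AND NOT E OR NOT A) AND C AND NOT E OR C AND C OR C AND C AND NOT C
= (C AND NOT E OR NOT A) AND C AND NOT E OR C AND C OR C AND NOT C   (idempotence)
= (C AND NOT E OR NOT A) AND C AND NOT E OR C   (distribution)
= C AND NOT E OR C   (absorption)
= C   (absorption)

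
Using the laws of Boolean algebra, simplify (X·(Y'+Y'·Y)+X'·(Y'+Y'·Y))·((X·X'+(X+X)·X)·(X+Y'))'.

Y'·X'

(X·(Y'+Y'·Y)+X'·(Y'+Y'·Y))·((X·X'+(X+X)·X)·(X+Y'))'
= (X·(Y'+Y'·Y)+X'·(Y'+Y'·Y))·((X·X'+X·X)·(X+Y'))'   — idempotence
= (X·(Y'+Y'·Y)+X'·(Y'+Y'·Y))·(X·(X+Y'))'   — distribution
= (Y'+Y'·Y)·(X·(X+Y'))'   — distribution
= (Y'+Y'·Y)·X'   — absorption
= Y'·X'   — complement / identity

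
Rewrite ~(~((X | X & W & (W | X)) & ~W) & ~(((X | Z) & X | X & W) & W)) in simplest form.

~(~((X | X & W & (W | X)) & ~W) & ~(((X | Z) & X | X & W) & W))
= (X | X & W & (W | X)) & ~W | ((X | Z) & X | X & W) & W   [De Morgan]
= (X | X & W) & ~W | ((X | Z) & X | X & W) & W   [absorption]
= (X | X & W) & ~W | (X | X & W) & W   [absorption]
= X | X & W   [distribution]
= X   [absorption]

X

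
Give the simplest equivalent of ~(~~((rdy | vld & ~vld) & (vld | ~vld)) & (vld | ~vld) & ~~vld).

~rdy | ~vld

~(~~((rdy | vld & ~vld) & (vld | ~vld)) & (vld | ~vld) & ~~vld)
= ~(~~((rdy | vld & ~vld) & (vld | ~vld)) & ~~vld)   (complement / identity)
= ~(~~(rdy & (vld | ~vld)) & ~~vld)   (complement / identity)
= ~(rdy & (vld | ~vld)) | ~vld   (De Morgan)
= ~rdy | ~vld   (complement / identity)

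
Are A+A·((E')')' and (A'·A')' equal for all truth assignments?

E1: A+A·((E')')'
    = A+A·E'
    = A
E2: (A'·A')'
    = (A')'
    = A
Both reduce to A, so they are equivalent.

Yes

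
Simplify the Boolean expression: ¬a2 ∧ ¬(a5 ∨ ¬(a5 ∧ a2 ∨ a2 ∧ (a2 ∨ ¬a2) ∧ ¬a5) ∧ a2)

¬a2 ∧ ¬(a5 ∨ ¬(a5 ∧ a2 ∨ a2 ∧ (a2 ∨ ¬a2) ∧ ¬a5) ∧ a2)
= ¬a2 ∧ ¬(a5 ∨ ¬(a5 ∧ a2 ∨ a2 ∧ ¬a5) ∧ a2)
= ¬a2 ∧ ¬(a5 ∨ ¬a2 ∧ a2)
= ¬a2 ∧ ¬a5

¬a2 ∧ ¬a5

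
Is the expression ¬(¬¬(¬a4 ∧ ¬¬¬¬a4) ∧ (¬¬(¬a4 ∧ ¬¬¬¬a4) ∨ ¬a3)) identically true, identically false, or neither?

identically true

¬(¬¬(¬a4 ∧ ¬¬¬¬a4) ∧ (¬¬(¬a4 ∧ ¬¬¬¬a4) ∨ ¬a3))
= ¬¬¬(¬a4 ∧ ¬¬¬¬a4)   — absorption
= ¬(¬a4 ∧ ¬¬¬¬a4)   — double negation
= a4 ∨ ¬¬¬a4   — De Morgan
= a4 ∨ ¬a4   — double negation
= True   — complement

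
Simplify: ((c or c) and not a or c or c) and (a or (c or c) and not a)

((c or c) and not a or c or c) and (a or (c or c) and not a)
= (c or c) and a or (c or c) and not a   — distribution
= c or c   — distribution
= c   — idempotence

c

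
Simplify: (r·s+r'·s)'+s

1

(r·s+r'·s)'+s
= s'+s   [distribution]
= 1   [complement]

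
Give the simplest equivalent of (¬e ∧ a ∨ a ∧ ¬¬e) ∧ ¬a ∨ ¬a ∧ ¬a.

(¬e ∧ a ∨ a ∧ ¬¬e) ∧ ¬a ∨ ¬a ∧ ¬a
= (¬e ∧ a ∨ a ∧ e) ∧ ¬a ∨ ¬a ∧ ¬a   [double negation]
= a ∧ ¬a ∨ ¬a ∧ ¬a   [distribution]
= ¬a   [distribution]

¬a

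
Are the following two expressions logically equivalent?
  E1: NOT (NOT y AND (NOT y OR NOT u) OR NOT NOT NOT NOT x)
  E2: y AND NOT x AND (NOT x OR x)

Yes

E1: NOT (NOT y AND (NOT y OR NOT u) OR NOT NOT NOT NOT x)
    = NOT (NOT y OR NOT NOT NOT NOT x)   [absorption]
    = NOT (NOT y OR NOT NOT x)   [double negation]
    = y AND NOT x   [De Morgan]
E2: y AND NOT x AND (NOT x OR x)
    = y AND NOT x   [complement / identity]
Both reduce to y AND NOT x, so they are equivalent.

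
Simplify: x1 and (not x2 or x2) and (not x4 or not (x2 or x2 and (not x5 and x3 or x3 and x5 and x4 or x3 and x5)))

x1 and (not x4 or not x2)

x1 and (not x2 or x2) and (not x4 or not (x2 or x2 and (not x5 and x3 or x3 and x5 and x4 or x3 and x5)))
= x1 and (not x2 or x2) and (not x4 or not (x2 or x2 and (not x5 and x3 or x3 and x5)))   — absorption
= x1 and (not x2 or x2) and (not x4 or not (x2 or x2 and x3))   — distribution
= x1 and (not x4 or not (x2 or x2 and x3))   — complement / identity
= x1 and (not x4 or not x2)   — absorption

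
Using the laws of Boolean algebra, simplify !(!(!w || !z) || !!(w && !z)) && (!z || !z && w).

!w && !z

!(!(!w || !z) || !!(w && !z)) && (!z || !z && w)
= !(!(!w || !z) || w && !z) && (!z || !z && w)   — double negation
= !(!(!w || !z) || w && !z) && !z   — absorption
= !(w && z || w && !z) && !z   — De Morgan
= !w && !z   — distribution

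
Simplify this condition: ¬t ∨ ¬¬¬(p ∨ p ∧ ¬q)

¬t ∨ ¬¬¬(p ∨ p ∧ ¬q)
= ¬t ∨ ¬¬¬p
= ¬t ∨ ¬p

¬t ∨ ¬p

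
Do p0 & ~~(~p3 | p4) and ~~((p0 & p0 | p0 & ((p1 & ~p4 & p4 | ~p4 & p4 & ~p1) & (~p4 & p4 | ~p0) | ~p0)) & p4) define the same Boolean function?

E1: p0 & ~~(~p3 | p4)
    = p0 & (~p3 | p4)   [double negation]
E2: ~~((p0 & p0 | p0 & ((p1 & ~p4 & p4 | ~p4 & p4 & ~p1) & (~p4 & p4 | ~p0) | ~p0)) & p4)
    = ~~((p0 & p0 | p0 & (~p4 & p4 & (~p4 & p4 | ~p0) | ~p0)) & p4)   [distribution]
    = ~~((p0 & p0 | p0 & (~p4 & p4 | ~p0)) & p4)   [absorption]
    = ~~((p0 & p0 | p0 & ~p0) & p4)   [complement / identity]
    = ~~(p0 & p4)   [distribution]
    = p0 & p4   [double negation]
These differ: at p0=1, p1=0, p3=0, p4=0, E1 = 1 but E2 = 0.

No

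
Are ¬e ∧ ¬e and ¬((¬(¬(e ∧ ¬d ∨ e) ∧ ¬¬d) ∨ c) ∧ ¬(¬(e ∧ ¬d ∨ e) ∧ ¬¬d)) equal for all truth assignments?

E1: ¬e ∧ ¬e
    = ¬e   — idempotence
E2: ¬((¬(¬(e ∧ ¬d ∨ e) ∧ ¬¬d) ∨ c) ∧ ¬(¬(e ∧ ¬d ∨ e) ∧ ¬¬d))
    = ¬¬(¬(e ∧ ¬d ∨ e) ∧ ¬¬d)   — absorption
    = ¬¬(¬e ∧ ¬¬d)   — absorption
    = ¬¬(¬e ∧ d)   — double negation
    = ¬e ∧ d   — double negation
These differ: at c=0, d=0, e=0, E1 = 1 but E2 = 0.

No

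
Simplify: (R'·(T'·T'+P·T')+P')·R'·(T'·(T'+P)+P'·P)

R'·T'

(R'·(T'·T'+P·T')+P')·R'·(T'·(T'+P)+P'·P)
= (R'·(T'·T'+P·T')+P')·R'·T'·(T'+P)   [complement / identity]
= (R'·T'·(T'+P)+P')·R'·T'·(T'+P)   [distribution]
= R'·T'·(T'+P)   [absorption]
= R'·T'   [absorption]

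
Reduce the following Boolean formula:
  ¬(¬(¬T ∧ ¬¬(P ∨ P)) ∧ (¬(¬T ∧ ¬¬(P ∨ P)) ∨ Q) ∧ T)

¬(¬(¬T ∧ ¬¬(P ∨ P)) ∧ (¬(¬T ∧ ¬¬(P ∨ P)) ∨ Q) ∧ T)
= ¬(¬(¬T ∧ ¬¬(P ∨ P)) ∧ T)   — absorption
= ¬((T ∨ ¬(P ∨ P)) ∧ T)   — De Morgan
= ¬((T ∨ ¬P) ∧ T)   — idempotence
= ¬T   — absorption

¬T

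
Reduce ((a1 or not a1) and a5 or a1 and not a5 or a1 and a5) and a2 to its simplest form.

(a5 or a1) and a2

((a1 or not a1) and a5 or a1 and not a5 or a1 and a5) and a2
= (a5 or a1 and not a5 or a1 and a5) and a2   (complement / identity)
= (a5 or a1) and a2   (distribution)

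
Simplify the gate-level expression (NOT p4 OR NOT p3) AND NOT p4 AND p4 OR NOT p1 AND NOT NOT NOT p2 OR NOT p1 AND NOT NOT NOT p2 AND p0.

NOT p1 AND NOT p2

(NOT p4 OR NOT p3) AND NOT p4 AND p4 OR NOT p1 AND NOT NOT NOT p2 OR NOT p1 AND NOT NOT NOT p2 AND p0
= NOT p4 AND p4 OR NOT p1 AND NOT NOT NOT p2 OR NOT p1 AND NOT NOT NOT p2 AND p0
= NOT p4 AND p4 OR NOT p1 AND NOT NOT NOT p2
= NOT p1 AND NOT NOT NOT p2
= NOT p1 AND NOT p2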